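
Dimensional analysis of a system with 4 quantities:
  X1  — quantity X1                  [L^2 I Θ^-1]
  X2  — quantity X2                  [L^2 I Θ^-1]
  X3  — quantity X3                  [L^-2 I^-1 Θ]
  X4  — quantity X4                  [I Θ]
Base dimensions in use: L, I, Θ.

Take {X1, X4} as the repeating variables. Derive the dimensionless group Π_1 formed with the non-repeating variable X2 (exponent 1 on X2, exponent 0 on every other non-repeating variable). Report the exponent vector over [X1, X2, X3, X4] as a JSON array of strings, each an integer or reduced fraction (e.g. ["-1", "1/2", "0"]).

Exponent matrix [L,I,Θ] × [X1,X2,X3,X4]:
  L: [ 2  2 -2  0]
  I: [ 1  1 -1  1]
  Θ: [-1 -1  1  1]
Echelon form has 2 nonzero rows (pivots: X1,X4)
Pivot set = {X1,X4}, free = {X2,X3}
RREF:
  r0: [   1    1   -1    0]
  r1: [   0    0    0    1]
  r2: [   0    0    0    0]
Fix exponent of X2 at 1, X3 at 0; solve each RREF row for its pivot's exponent:
  r0: exp(X1) + (1)·1 = 0 ⇒ exp(X1) = -1
  r1: exp(X4) + (0)·1 = 0 ⇒ exp(X4) = 0
Π_1 = X1^-1 · X2

["-1", "1", "0", "0"]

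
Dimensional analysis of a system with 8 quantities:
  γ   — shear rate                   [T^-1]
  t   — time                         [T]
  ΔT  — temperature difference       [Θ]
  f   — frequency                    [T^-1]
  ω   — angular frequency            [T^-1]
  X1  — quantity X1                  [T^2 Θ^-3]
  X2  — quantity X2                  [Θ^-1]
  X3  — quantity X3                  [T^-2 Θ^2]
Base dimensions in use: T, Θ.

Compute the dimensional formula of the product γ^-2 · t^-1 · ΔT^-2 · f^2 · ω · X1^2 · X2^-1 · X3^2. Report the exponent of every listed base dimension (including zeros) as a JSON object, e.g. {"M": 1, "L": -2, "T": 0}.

{"T": -2, "Θ": -3}

Dimensional matrix (T×Θ by γ×t×ΔT×f×ω×X1×X2×X3):
  T: [-1  1  0 -1 -1  2  0 -2]
  Θ: [ 0  0  1  0  0 -3 -1  2]
  [T]: (-2)·-1+(-1)·1+(-2)·0+(2)·-1+(1)·-1+(2)·2+(-1)·0+(2)·-2 = -2
  [Θ]: (-2)·0+(-1)·0+(-2)·1+(2)·0+(1)·0+(2)·-3+(-1)·-1+(2)·2 = -3
⇒ T^-2 Θ^-3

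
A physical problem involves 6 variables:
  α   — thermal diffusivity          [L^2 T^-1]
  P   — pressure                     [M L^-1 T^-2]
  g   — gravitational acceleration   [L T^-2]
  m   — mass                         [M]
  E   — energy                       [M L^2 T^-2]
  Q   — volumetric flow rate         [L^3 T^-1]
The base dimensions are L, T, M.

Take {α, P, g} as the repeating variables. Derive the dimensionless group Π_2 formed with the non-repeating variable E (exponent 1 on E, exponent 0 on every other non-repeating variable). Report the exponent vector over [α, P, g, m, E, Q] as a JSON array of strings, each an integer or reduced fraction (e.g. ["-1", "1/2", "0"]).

["-2", "-1", "1", "0", "1", "0"]

Write exponents as rows L,T,M / cols α,P,g,m,E,Q:
  L: [ 2 -1  1  0  2  3]
  T: [-1 -2 -2  0 -2 -1]
  M: [ 0  1  0  1  1  0]
RREF → pivots at {α,P,g} ⇒ r = 3
Pivot set = {α,P,g}, free = {m,E,Q}
RREF:
  r0: [   1    0    0  4/3    2  5/3]
  r1: [   0    1    0    1    1    0]
  r2: [   0    0    1 -5/3   -1 -1/3]
Fix exponent of E at 1, m at 0, Q at 0; solve each RREF row for its pivot's exponent:
  r0: exp(α) + (2)·1 = 0 ⇒ exp(α) = -2
  r1: exp(P) + (1)·1 = 0 ⇒ exp(P) = -1
  r2: exp(g) + (-1)·1 = 0 ⇒ exp(g) = 1
Π_2 = α^-2 · P^-1 · g · E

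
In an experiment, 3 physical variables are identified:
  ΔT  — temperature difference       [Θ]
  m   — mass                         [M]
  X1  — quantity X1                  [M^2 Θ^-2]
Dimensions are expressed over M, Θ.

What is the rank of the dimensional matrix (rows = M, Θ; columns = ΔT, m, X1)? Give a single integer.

2

Exponent matrix [M,Θ] × [ΔT,m,X1]:
  M: [ 0  1  2]
  Θ: [ 1  0 -2]
Echelon form has 2 nonzero rows (pivots: ΔT,m)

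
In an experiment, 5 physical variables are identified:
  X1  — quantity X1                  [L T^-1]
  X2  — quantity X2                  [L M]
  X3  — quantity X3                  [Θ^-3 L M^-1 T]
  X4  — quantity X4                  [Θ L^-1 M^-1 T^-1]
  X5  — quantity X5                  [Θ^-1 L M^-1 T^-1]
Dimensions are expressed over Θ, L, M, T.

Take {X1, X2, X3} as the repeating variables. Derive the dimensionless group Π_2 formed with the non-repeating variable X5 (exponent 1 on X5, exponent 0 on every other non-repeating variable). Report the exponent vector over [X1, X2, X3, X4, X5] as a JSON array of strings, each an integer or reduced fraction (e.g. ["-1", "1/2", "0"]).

Write exponents as rows Θ,L,M,T / cols X1,X2,X3,X4,X5:
  Θ: [ 0  0 -3  1 -1]
  L: [ 1  1  1 -1  1]
  M: [ 0  1 -1 -1 -1]
  T: [-1  0  1 -1 -1]
Echelon form has 3 nonzero rows (pivots: X1,X2,X3)
Pivot set = {X1,X2,X3}, free = {X4,X5}
RREF:
  r0: [   1    0    0  2/3  4/3]
  r1: [   0    1    0 -4/3 -2/3]
  r2: [   0    0    1 -1/3  1/3]
  r3: [   0    0    0    0    0]
Fix exponent of X5 at 1, X4 at 0; solve each RREF row for its pivot's exponent:
  r0: exp(X1) + (4/3)·1 = 0 ⇒ exp(X1) = -4/3
  r1: exp(X2) + (-2/3)·1 = 0 ⇒ exp(X2) = 2/3
  r2: exp(X3) + (1/3)·1 = 0 ⇒ exp(X3) = -1/3
Π_2 = X1^(-4/3) · X2^(2/3) · X3^(-1/3) · X5

["-4/3", "2/3", "-1/3", "0", "1"]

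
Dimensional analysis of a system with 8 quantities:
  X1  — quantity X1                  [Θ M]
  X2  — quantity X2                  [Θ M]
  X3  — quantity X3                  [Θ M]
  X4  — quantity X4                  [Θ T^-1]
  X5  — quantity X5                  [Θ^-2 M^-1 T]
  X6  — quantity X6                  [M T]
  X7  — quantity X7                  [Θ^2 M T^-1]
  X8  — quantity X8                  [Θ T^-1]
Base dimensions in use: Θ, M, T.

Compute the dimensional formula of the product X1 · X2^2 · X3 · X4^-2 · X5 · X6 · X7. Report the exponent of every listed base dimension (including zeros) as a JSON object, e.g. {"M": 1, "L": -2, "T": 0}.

Exponent matrix [Θ,M,T] × [X1,X2,X3,X4,X5,X6,X7,X8]:
  Θ: [ 1  1  1  1 -2  0  2  1]
  M: [ 1  1  1  0 -1  1  1  0]
  T: [ 0  0  0 -1  1  1 -1 -1]
  [Θ]: (1)·1+(2)·1+(1)·1+(-2)·1+(1)·-2+(1)·0+(1)·2 = 2
  [M]: (1)·1+(2)·1+(1)·1+(-2)·0+(1)·-1+(1)·1+(1)·1 = 5
  [T]: (1)·0+(2)·0+(1)·0+(-2)·-1+(1)·1+(1)·1+(1)·-1 = 3
⇒ Θ^2 M^5 T^3

{"Θ": 2, "M": 5, "T": 3}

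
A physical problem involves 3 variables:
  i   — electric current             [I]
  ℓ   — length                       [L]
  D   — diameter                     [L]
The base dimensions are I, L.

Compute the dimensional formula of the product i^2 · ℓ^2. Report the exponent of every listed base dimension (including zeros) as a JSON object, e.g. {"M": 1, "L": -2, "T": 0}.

{"I": 2, "L": 2}

Write exponents as rows I,L / cols i,ℓ,D:
  I: [ 1  0  0]
  L: [ 0  1  1]
  [I]: (2)·1+(2)·0 = 2
  [L]: (2)·0+(2)·1 = 2
⇒ I^2 L^2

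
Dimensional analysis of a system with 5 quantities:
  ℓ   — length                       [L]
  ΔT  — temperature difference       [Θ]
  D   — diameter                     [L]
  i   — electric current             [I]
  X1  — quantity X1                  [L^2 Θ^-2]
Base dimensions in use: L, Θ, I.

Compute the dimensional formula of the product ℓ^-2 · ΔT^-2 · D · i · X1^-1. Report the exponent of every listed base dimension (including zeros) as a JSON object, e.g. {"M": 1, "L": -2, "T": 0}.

{"L": -3, "Θ": 0, "I": 1}

Write exponents as rows L,Θ,I / cols ℓ,ΔT,D,i,X1:
  L: [ 1  0  1  0  2]
  Θ: [ 0  1  0  0 -2]
  I: [ 0  0  0  1  0]
  [L]: (-2)·1+(-2)·0+(1)·1+(1)·0+(-1)·2 = -3
  [Θ]: (-2)·0+(-2)·1+(1)·0+(1)·0+(-1)·-2 = 0
  [I]: (-2)·0+(-2)·0+(1)·0+(1)·1+(-1)·0 = 1
⇒ L^-3 I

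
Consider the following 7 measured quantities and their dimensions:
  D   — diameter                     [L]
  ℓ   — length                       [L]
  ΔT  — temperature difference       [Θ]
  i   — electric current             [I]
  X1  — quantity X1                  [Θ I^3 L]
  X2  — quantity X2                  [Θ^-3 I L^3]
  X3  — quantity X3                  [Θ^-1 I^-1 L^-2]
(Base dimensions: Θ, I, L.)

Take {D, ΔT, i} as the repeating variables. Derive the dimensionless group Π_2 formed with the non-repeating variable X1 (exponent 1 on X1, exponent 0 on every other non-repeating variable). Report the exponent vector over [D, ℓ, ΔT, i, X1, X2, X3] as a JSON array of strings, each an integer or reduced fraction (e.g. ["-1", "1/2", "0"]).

Dimensional matrix (Θ×I×L by D×ℓ×ΔT×i×X1×X2×X3):
  Θ: [ 0  0  1  0  1 -3 -1]
  I: [ 0  0  0  1  3  1 -1]
  L: [ 1  1  0  0  1  3 -2]
RREF → pivots at {D,ΔT,i} ⇒ r = 3
Pivot set = {D,ΔT,i}, free = {ℓ,X1,X2,X3}
RREF:
  r0: [   1    1    0    0    1    3   -2]
  r1: [   0    0    1    0    1   -3   -1]
  r2: [   0    0    0    1    3    1   -1]
Fix exponent of X1 at 1, ℓ at 0, X2 at 0, X3 at 0; solve each RREF row for its pivot's exponent:
  r0: exp(D) + (1)·1 = 0 ⇒ exp(D) = -1
  r1: exp(ΔT) + (1)·1 = 0 ⇒ exp(ΔT) = -1
  r2: exp(i) + (3)·1 = 0 ⇒ exp(i) = -3
Π_2 = D^-1 · ΔT^-1 · i^-3 · X1

["-1", "0", "-1", "-3", "1", "0", "0"]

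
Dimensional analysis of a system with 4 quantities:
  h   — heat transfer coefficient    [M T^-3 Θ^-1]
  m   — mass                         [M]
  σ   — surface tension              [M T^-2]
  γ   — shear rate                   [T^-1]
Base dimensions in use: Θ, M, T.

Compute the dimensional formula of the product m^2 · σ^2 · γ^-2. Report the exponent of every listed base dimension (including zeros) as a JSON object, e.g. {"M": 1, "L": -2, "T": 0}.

{"Θ": 0, "M": 4, "T": -2}

Write exponents as rows Θ,M,T / cols h,m,σ,γ:
  Θ: [-1  0  0  0]
  M: [ 1  1  1  0]
  T: [-3  0 -2 -1]
  [Θ]: (2)·0+(2)·0+(-2)·0 = 0
  [M]: (2)·1+(2)·1+(-2)·0 = 4
  [T]: (2)·0+(2)·-2+(-2)·-1 = -2
⇒ M^4 T^-2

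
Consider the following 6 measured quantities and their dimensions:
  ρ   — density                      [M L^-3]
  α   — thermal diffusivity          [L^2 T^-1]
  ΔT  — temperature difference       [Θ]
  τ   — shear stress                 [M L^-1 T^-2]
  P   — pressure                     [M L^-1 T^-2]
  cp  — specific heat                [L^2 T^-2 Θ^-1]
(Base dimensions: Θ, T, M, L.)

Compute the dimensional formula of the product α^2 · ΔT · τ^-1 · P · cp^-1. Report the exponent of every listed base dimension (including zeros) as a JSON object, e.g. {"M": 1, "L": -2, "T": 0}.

Dimensional matrix (Θ×T×M×L by ρ×α×ΔT×τ×P×cp):
  Θ: [ 0  0  1  0  0 -1]
  T: [ 0 -1  0 -2 -2 -2]
  M: [ 1  0  0  1  1  0]
  L: [-3  2  0 -1 -1  2]
  [Θ]: (2)·0+(1)·1+(-1)·0+(1)·0+(-1)·-1 = 2
  [T]: (2)·-1+(1)·0+(-1)·-2+(1)·-2+(-1)·-2 = 0
  [M]: (2)·0+(1)·0+(-1)·1+(1)·1+(-1)·0 = 0
  [L]: (2)·2+(1)·0+(-1)·-1+(1)·-1+(-1)·2 = 2
⇒ Θ^2 L^2

{"Θ": 2, "T": 0, "M": 0, "L": 2}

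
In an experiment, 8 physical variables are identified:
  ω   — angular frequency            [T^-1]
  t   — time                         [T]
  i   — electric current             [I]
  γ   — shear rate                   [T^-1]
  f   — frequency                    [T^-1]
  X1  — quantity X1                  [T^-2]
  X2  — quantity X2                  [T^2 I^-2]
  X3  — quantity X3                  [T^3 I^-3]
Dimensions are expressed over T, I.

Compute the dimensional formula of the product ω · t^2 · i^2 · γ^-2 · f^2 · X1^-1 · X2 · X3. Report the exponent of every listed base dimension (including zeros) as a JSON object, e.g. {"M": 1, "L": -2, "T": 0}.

{"T": 8, "I": -3}

Exponent matrix [T,I] × [ω,t,i,γ,f,X1,X2,X3]:
  T: [-1  1  0 -1 -1 -2  2  3]
  I: [ 0  0  1  0  0  0 -2 -3]
  [T]: (1)·-1+(2)·1+(2)·0+(-2)·-1+(2)·-1+(-1)·-2+(1)·2+(1)·3 = 8
  [I]: (1)·0+(2)·0+(2)·1+(-2)·0+(2)·0+(-1)·0+(1)·-2+(1)·-3 = -3
⇒ T^8 I^-3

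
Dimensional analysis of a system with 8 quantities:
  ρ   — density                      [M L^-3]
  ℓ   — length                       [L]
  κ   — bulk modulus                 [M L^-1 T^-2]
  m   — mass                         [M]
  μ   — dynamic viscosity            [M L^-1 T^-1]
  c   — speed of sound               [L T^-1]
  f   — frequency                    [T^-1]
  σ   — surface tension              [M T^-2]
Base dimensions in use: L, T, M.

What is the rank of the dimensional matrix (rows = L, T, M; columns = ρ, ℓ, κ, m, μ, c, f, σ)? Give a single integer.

3

Write exponents as rows L,T,M / cols ρ,ℓ,κ,m,μ,c,f,σ:
  L: [-3  1 -1  0 -1  1  0  0]
  T: [ 0  0 -2  0 -1 -1 -1 -2]
  M: [ 1  0  1  1  1  0  0  1]
RREF → pivots at {ρ,ℓ,κ} ⇒ r = 3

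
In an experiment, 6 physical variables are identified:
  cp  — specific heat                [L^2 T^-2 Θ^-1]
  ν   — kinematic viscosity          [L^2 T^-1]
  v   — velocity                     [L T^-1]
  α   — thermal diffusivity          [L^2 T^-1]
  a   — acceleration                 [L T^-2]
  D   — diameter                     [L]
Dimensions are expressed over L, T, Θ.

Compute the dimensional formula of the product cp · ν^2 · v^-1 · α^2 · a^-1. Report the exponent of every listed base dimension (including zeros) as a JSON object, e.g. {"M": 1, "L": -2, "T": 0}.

Write exponents as rows L,T,Θ / cols cp,ν,v,α,a,D:
  L: [ 2  2  1  2  1  1]
  T: [-2 -1 -1 -1 -2  0]
  Θ: [-1  0  0  0  0  0]
  [L]: (1)·2+(2)·2+(-1)·1+(2)·2+(-1)·1 = 8
  [T]: (1)·-2+(2)·-1+(-1)·-1+(2)·-1+(-1)·-2 = -3
  [Θ]: (1)·-1+(2)·0+(-1)·0+(2)·0+(-1)·0 = -1
⇒ L^8 T^-3 Θ^-1

{"L": 8, "T": -3, "Θ": -1}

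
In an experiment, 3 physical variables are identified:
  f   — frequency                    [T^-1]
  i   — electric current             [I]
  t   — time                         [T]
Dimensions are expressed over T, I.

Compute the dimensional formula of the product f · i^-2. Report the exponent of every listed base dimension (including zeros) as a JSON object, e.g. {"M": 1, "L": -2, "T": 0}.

Dimensional matrix (T×I by f×i×t):
  T: [-1  0  1]
  I: [ 0  1  0]
  [T]: (1)·-1+(-2)·0 = -1
  [I]: (1)·0+(-2)·1 = -2
⇒ T^-1 I^-2

{"T": -1, "I": -2}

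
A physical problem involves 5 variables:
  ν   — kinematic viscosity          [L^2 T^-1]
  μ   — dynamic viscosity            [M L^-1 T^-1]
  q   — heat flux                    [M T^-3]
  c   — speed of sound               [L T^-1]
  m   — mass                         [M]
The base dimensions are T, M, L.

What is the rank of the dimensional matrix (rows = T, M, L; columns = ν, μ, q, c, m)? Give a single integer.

3

Write exponents as rows T,M,L / cols ν,μ,q,c,m:
  T: [-1 -1 -3 -1  0]
  M: [ 0  1  1  0  1]
  L: [ 2 -1  0  1  0]
Row reduction gives pivot columns ν,μ,q; rank = 3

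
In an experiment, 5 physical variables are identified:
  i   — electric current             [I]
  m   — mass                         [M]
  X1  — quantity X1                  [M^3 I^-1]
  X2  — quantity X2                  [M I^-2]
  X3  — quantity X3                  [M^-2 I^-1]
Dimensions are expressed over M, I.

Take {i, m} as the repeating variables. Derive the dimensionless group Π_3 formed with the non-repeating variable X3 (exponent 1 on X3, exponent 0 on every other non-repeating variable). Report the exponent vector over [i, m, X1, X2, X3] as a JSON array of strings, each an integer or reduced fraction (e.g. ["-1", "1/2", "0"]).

["1", "2", "0", "0", "1"]

Dimensional matrix (M×I by i×m×X1×X2×X3):
  M: [ 0  1  3  1 -2]
  I: [ 1  0 -1 -2 -1]
Row reduction gives pivot columns i,m; rank = 2
Repeat: i,m; free: X1,X2,X3
RREF:
  r0: [   1    0   -1   -2   -1]
  r1: [   0    1    3    1   -2]
Fix exponent of X3 at 1, X1 at 0, X2 at 0; solve each RREF row for its pivot's exponent:
  r0: exp(i) + (-1)·1 = 0 ⇒ exp(i) = 1
  r1: exp(m) + (-2)·1 = 0 ⇒ exp(m) = 2
Π_3 = i · m^2 · X3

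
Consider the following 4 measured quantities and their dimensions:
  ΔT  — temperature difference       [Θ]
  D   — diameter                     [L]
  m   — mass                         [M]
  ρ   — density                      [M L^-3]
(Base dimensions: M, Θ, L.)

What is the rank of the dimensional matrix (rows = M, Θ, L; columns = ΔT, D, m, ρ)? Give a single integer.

Write exponents as rows M,Θ,L / cols ΔT,D,m,ρ:
  M: [ 0  0  1  1]
  Θ: [ 1  0  0  0]
  L: [ 0  1  0 -3]
Row reduction gives pivot columns ΔT,D,m; rank = 3

3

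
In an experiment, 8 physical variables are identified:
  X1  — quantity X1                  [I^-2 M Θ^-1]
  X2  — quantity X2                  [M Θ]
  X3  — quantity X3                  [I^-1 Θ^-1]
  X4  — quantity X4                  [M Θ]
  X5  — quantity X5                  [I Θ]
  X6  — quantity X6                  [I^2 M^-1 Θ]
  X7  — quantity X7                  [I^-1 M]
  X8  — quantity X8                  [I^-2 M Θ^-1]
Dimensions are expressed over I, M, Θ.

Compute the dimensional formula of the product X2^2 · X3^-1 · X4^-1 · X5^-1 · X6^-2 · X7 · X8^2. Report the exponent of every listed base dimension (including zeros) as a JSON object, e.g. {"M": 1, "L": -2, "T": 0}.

Dimensional matrix (I×M×Θ by X1×X2×X3×X4×X5×X6×X7×X8):
  I: [-2  0 -1  0  1  2 -1 -2]
  M: [ 1  1  0  1  0 -1  1  1]
  Θ: [-1  1 -1  1  1  1  0 -1]
  [I]: (2)·0+(-1)·-1+(-1)·0+(-1)·1+(-2)·2+(1)·-1+(2)·-2 = -9
  [M]: (2)·1+(-1)·0+(-1)·1+(-1)·0+(-2)·-1+(1)·1+(2)·1 = 6
  [Θ]: (2)·1+(-1)·-1+(-1)·1+(-1)·1+(-2)·1+(1)·0+(2)·-1 = -3
⇒ I^-9 M^6 Θ^-3

{"I": -9, "M": 6, "Θ": -3}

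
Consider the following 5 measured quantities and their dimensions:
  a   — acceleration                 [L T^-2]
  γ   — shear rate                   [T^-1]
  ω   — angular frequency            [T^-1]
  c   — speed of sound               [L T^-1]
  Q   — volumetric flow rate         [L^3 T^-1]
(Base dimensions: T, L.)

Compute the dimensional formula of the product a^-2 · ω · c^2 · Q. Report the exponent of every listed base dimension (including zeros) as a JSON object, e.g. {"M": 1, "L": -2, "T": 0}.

Exponent matrix [T,L] × [a,γ,ω,c,Q]:
  T: [-2 -1 -1 -1 -1]
  L: [ 1  0  0  1  3]
  [T]: (-2)·-2+(1)·-1+(2)·-1+(1)·-1 = 0
  [L]: (-2)·1+(1)·0+(2)·1+(1)·3 = 3
⇒ L^3

{"T": 0, "L": 3}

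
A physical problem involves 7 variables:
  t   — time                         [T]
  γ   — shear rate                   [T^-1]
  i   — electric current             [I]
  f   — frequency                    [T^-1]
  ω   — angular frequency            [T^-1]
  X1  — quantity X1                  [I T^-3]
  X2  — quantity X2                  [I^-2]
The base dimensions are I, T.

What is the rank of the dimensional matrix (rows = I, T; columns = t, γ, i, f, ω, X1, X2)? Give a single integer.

Exponent matrix [I,T] × [t,γ,i,f,ω,X1,X2]:
  I: [ 0  0  1  0  0  1 -2]
  T: [ 1 -1  0 -1 -1 -3  0]
Row reduction gives pivot columns t,i; rank = 2

2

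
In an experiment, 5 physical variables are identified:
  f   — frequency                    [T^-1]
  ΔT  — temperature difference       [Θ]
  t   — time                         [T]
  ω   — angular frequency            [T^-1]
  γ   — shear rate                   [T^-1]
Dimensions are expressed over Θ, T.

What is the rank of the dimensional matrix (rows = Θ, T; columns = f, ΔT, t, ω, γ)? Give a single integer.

2

Exponent matrix [Θ,T] × [f,ΔT,t,ω,γ]:
  Θ: [ 0  1  0  0  0]
  T: [-1  0  1 -1 -1]
Row reduction gives pivot columns f,ΔT; rank = 2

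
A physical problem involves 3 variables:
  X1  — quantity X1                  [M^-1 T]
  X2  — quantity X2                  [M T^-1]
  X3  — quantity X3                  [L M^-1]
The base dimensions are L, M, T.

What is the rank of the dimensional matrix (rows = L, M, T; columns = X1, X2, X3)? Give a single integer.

Exponent matrix [L,M,T] × [X1,X2,X3]:
  L: [ 0  0  1]
  M: [-1  1 -1]
  T: [ 1 -1  0]
RREF → pivots at {X1,X3} ⇒ r = 2

2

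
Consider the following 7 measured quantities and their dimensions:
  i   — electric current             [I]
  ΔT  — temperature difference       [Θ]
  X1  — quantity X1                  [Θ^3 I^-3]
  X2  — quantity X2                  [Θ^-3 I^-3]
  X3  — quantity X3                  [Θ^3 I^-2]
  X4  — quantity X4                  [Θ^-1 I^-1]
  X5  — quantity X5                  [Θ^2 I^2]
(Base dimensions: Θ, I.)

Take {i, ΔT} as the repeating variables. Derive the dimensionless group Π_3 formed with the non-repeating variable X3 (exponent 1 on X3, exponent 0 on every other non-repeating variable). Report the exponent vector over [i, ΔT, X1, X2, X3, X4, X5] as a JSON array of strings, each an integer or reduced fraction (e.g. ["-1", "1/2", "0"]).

Dimensional matrix (Θ×I by i×ΔT×X1×X2×X3×X4×X5):
  Θ: [ 0  1  3 -3  3 -1  2]
  I: [ 1  0 -3 -3 -2 -1  2]
Row reduction gives pivot columns i,ΔT; rank = 2
Repeat: i,ΔT; free: X1,X2,X3,X4,X5
RREF:
  r0: [   1    0   -3   -3   -2   -1    2]
  r1: [   0    1    3   -3    3   -1    2]
Fix exponent of X3 at 1, X1 at 0, X2 at 0, X4 at 0, X5 at 0; solve each RREF row for its pivot's exponent:
  r0: exp(i) + (-2)·1 = 0 ⇒ exp(i) = 2
  r1: exp(ΔT) + (3)·1 = 0 ⇒ exp(ΔT) = -3
Π_3 = i^2 · ΔT^-3 · X3

["2", "-3", "0", "0", "1", "0", "0"]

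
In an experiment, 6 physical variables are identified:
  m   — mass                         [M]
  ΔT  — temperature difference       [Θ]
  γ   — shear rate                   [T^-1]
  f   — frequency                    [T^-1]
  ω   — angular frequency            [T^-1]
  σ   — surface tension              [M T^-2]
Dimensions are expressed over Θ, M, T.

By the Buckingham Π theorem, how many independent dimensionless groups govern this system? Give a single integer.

Exponent matrix [Θ,M,T] × [m,ΔT,γ,f,ω,σ]:
  Θ: [ 0  1  0  0  0  0]
  M: [ 1  0  0  0  0  1]
  T: [ 0  0 -1 -1 -1 -2]
Echelon form has 3 nonzero rows (pivots: m,ΔT,γ)
6 vars − rank 3 = 3 Π groups

3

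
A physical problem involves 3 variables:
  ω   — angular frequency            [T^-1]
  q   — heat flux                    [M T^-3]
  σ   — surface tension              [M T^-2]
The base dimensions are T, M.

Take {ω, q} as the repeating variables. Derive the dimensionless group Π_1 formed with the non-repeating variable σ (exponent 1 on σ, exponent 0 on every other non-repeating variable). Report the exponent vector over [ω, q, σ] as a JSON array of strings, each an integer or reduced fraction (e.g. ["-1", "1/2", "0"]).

Write exponents as rows T,M / cols ω,q,σ:
  T: [-1 -3 -2]
  M: [ 0  1  1]
Row reduction gives pivot columns ω,q; rank = 2
Repeat: ω,q; free: σ
RREF:
  r0: [   1    0   -1]
  r1: [   0    1    1]
Fix exponent of σ at 1; solve each RREF row for its pivot's exponent:
  r0: exp(ω) + (-1)·1 = 0 ⇒ exp(ω) = 1
  r1: exp(q) + (1)·1 = 0 ⇒ exp(q) = -1
Π_1 = ω · q^-1 · σ

["1", "-1", "1"]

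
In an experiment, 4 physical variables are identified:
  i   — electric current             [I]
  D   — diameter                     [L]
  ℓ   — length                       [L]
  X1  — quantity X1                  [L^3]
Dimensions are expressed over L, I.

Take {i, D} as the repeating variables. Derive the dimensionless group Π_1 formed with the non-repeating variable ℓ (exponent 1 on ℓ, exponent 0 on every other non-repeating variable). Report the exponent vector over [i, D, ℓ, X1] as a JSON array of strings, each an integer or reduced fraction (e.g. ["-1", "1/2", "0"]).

["0", "-1", "1", "0"]

Exponent matrix [L,I] × [i,D,ℓ,X1]:
  L: [ 0  1  1  3]
  I: [ 1  0  0  0]
RREF → pivots at {i,D} ⇒ r = 2
Repeat: i,D; free: ℓ,X1
RREF:
  r0: [   1    0    0    0]
  r1: [   0    1    1    3]
Fix exponent of ℓ at 1, X1 at 0; solve each RREF row for its pivot's exponent:
  r0: exp(i) + (0)·1 = 0 ⇒ exp(i) = 0
  r1: exp(D) + (1)·1 = 0 ⇒ exp(D) = -1
Π_1 = D^-1 · ℓ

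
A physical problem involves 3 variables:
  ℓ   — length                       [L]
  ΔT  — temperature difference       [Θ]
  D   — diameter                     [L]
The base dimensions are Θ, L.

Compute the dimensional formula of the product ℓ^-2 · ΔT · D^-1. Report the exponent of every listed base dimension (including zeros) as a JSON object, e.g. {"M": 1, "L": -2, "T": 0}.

Exponent matrix [Θ,L] × [ℓ,ΔT,D]:
  Θ: [ 0  1  0]
  L: [ 1  0  1]
  [Θ]: (-2)·0+(1)·1+(-1)·0 = 1
  [L]: (-2)·1+(1)·0+(-1)·1 = -3
⇒ Θ L^-3

{"Θ": 1, "L": -3}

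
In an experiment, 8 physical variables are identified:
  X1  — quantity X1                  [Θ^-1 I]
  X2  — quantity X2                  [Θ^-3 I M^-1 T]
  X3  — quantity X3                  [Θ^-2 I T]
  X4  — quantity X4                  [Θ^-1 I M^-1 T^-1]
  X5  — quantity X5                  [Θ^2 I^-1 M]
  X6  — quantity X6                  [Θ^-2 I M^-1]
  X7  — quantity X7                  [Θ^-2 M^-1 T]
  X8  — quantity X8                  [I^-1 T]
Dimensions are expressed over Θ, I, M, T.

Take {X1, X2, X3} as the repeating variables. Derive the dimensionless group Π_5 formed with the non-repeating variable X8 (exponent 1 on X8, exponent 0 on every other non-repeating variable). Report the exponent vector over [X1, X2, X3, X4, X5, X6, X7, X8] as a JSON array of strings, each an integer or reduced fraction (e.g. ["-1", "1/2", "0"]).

Dimensional matrix (Θ×I×M×T by X1×X2×X3×X4×X5×X6×X7×X8):
  Θ: [-1 -3 -2 -1  2 -2 -2  0]
  I: [ 1  1  1  1 -1  1  0 -1]
  M: [ 0 -1  0 -1  1 -1 -1  0]
  T: [ 0  1  1 -1  0  0  1  1]
Echelon form has 3 nonzero rows (pivots: X1,X2,X3)
Pivot set = {X1,X2,X3}, free = {X4,X5,X6,X7,X8}
RREF:
  r0: [   1    0    0    2   -1    1   -1   -2]
  r1: [   0    1    0    1   -1    1    1    0]
  r2: [   0    0    1   -2    1   -1    0    1]
  r3: [   0    0    0    0    0    0    0    0]
Fix exponent of X8 at 1, X4 at 0, X5 at 0, X6 at 0, X7 at 0; solve each RREF row for its pivot's exponent:
  r0: exp(X1) + (-2)·1 = 0 ⇒ exp(X1) = 2
  r1: exp(X2) + (0)·1 = 0 ⇒ exp(X2) = 0
  r2: exp(X3) + (1)·1 = 0 ⇒ exp(X3) = -1
Π_5 = X1^2 · X3^-1 · X8

["2", "0", "-1", "0", "0", "0", "0", "1"]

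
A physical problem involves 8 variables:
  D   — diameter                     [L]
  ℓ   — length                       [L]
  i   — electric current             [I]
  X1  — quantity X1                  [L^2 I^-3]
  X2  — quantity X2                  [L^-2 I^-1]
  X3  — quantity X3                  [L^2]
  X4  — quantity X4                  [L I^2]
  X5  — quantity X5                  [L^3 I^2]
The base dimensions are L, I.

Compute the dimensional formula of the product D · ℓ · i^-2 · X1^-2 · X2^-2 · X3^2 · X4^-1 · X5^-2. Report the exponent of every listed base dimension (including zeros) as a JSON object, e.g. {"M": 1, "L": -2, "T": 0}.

{"L": -1, "I": 0}

Write exponents as rows L,I / cols D,ℓ,i,X1,X2,X3,X4,X5:
  L: [ 1  1  0  2 -2  2  1  3]
  I: [ 0  0  1 -3 -1  0  2  2]
  [L]: (1)·1+(1)·1+(-2)·0+(-2)·2+(-2)·-2+(2)·2+(-1)·1+(-2)·3 = -1
  [I]: (1)·0+(1)·0+(-2)·1+(-2)·-3+(-2)·-1+(2)·0+(-1)·2+(-2)·2 = 0
⇒ L^-1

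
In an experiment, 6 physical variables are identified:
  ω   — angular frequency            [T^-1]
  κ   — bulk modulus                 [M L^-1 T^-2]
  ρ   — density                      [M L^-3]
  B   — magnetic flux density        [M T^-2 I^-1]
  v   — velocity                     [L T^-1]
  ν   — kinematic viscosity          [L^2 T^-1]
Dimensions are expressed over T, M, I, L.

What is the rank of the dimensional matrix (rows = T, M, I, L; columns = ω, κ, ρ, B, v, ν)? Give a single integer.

Write exponents as rows T,M,I,L / cols ω,κ,ρ,B,v,ν:
  T: [-1 -2  0 -2 -1 -1]
  M: [ 0  1  1  1  0  0]
  I: [ 0  0  0 -1  0  0]
  L: [ 0 -1 -3  0  1  2]
Echelon form has 4 nonzero rows (pivots: ω,κ,ρ,B)

4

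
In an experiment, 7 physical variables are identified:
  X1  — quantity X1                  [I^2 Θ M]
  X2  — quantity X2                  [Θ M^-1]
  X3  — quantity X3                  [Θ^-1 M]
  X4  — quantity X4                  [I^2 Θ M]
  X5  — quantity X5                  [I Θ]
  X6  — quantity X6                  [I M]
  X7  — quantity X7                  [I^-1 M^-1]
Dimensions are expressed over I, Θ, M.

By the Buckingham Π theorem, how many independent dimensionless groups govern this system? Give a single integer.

5

Write exponents as rows I,Θ,M / cols X1,X2,X3,X4,X5,X6,X7:
  I: [ 2  0  0  2  1  1 -1]
  Θ: [ 1  1 -1  1  1  0  0]
  M: [ 1 -1  1  1  0  1 -1]
RREF → pivots at {X1,X2} ⇒ r = 2
n=7, r=2 ⇒ 5 dimensionless groups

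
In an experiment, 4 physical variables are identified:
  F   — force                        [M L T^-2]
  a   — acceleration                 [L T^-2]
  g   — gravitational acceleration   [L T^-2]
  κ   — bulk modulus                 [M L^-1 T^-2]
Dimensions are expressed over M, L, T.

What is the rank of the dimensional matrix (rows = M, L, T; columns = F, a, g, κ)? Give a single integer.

Dimensional matrix (M×L×T by F×a×g×κ):
  M: [ 1  0  0  1]
  L: [ 1  1  1 -1]
  T: [-2 -2 -2 -2]
Row reduction gives pivot columns F,a,κ; rank = 3

3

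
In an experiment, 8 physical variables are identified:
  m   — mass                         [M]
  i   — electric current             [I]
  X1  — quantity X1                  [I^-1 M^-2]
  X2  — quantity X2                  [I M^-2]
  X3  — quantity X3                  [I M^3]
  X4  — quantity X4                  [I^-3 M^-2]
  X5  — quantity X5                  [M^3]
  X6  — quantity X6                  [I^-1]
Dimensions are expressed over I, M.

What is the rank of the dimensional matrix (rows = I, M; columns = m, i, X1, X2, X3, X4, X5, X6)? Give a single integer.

2

Dimensional matrix (I×M by m×i×X1×X2×X3×X4×X5×X6):
  I: [ 0  1 -1  1  1 -3  0 -1]
  M: [ 1  0 -2 -2  3 -2  3  0]
Row reduction gives pivot columns m,i; rank = 2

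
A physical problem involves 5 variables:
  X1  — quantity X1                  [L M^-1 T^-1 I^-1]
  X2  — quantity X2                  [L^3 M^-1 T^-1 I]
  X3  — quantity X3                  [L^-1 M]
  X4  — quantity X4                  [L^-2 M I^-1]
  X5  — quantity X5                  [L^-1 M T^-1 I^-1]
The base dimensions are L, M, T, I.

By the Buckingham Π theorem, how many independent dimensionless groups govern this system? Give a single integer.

2

Write exponents as rows L,M,T,I / cols X1,X2,X3,X4,X5:
  L: [ 1  3 -1 -2 -1]
  M: [-1 -1  1  1  1]
  T: [-1 -1  0  0 -1]
  I: [-1  1  0 -1 -1]
Row reduction gives pivot columns X1,X2,X3; rank = 3
Π count = n − r = 5 − 3 = 2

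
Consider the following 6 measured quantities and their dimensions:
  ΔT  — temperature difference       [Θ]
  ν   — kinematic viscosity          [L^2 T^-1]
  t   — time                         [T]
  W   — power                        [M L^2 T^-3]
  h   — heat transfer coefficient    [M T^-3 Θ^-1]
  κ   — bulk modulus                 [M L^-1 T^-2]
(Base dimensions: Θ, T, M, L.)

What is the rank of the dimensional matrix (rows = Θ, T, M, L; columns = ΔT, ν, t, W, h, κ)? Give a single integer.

4

Exponent matrix [Θ,T,M,L] × [ΔT,ν,t,W,h,κ]:
  Θ: [ 1  0  0  0 -1  0]
  T: [ 0 -1  1 -3 -3 -2]
  M: [ 0  0  0  1  1  1]
  L: [ 0  2  0  2  0 -1]
RREF → pivots at {ΔT,ν,t,W} ⇒ r = 4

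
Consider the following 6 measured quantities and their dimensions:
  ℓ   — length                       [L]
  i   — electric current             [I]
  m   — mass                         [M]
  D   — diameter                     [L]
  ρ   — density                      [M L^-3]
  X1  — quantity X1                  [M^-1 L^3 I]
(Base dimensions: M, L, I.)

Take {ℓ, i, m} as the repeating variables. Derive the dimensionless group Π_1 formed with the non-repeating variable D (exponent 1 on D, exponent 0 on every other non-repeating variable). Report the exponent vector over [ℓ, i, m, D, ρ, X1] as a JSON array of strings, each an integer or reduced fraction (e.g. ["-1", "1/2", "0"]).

["-1", "0", "0", "1", "0", "0"]

Write exponents as rows M,L,I / cols ℓ,i,m,D,ρ,X1:
  M: [ 0  0  1  0  1 -1]
  L: [ 1  0  0  1 -3  3]
  I: [ 0  1  0  0  0  1]
Echelon form has 3 nonzero rows (pivots: ℓ,i,m)
Pivot set = {ℓ,i,m}, free = {D,ρ,X1}
RREF:
  r0: [   1    0    0    1   -3    3]
  r1: [   0    1    0    0    0    1]
  r2: [   0    0    1    0    1   -1]
Fix exponent of D at 1, ρ at 0, X1 at 0; solve each RREF row for its pivot's exponent:
  r0: exp(ℓ) + (1)·1 = 0 ⇒ exp(ℓ) = -1
  r1: exp(i) + (0)·1 = 0 ⇒ exp(i) = 0
  r2: exp(m) + (0)·1 = 0 ⇒ exp(m) = 0
Π_1 = ℓ^-1 · D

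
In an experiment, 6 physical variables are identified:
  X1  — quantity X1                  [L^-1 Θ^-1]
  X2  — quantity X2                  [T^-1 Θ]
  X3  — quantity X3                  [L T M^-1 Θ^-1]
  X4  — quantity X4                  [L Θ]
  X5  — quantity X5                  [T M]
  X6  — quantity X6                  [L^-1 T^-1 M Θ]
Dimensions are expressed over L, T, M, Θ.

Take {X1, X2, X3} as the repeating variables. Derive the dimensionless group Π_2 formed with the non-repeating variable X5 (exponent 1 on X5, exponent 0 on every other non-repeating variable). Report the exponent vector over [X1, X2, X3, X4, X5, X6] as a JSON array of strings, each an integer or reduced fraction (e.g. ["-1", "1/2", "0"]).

["1", "2", "1", "0", "1", "0"]

Write exponents as rows L,T,M,Θ / cols X1,X2,X3,X4,X5,X6:
  L: [-1  0  1  1  0 -1]
  T: [ 0 -1  1  0  1 -1]
  M: [ 0  0 -1  0  1  1]
  Θ: [-1  1 -1  1  0  1]
Row reduction gives pivot columns X1,X2,X3; rank = 3
Pivot set = {X1,X2,X3}, free = {X4,X5,X6}
RREF:
  r0: [   1    0    0   -1   -1    0]
  r1: [   0    1    0    0   -2    0]
  r2: [   0    0    1    0   -1   -1]
  r3: [   0    0    0    0    0    0]
Fix exponent of X5 at 1, X4 at 0, X6 at 0; solve each RREF row for its pivot's exponent:
  r0: exp(X1) + (-1)·1 = 0 ⇒ exp(X1) = 1
  r1: exp(X2) + (-2)·1 = 0 ⇒ exp(X2) = 2
  r2: exp(X3) + (-1)·1 = 0 ⇒ exp(X3) = 1
Π_2 = X1 · X2^2 · X3 · X5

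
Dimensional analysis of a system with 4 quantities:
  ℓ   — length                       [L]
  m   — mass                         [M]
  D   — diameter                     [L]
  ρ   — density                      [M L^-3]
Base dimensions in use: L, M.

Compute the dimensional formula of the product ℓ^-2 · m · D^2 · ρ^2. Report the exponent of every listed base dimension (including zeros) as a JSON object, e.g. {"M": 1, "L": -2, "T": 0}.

{"L": -6, "M": 3}

Write exponents as rows L,M / cols ℓ,m,D,ρ:
  L: [ 1  0  1 -3]
  M: [ 0  1  0  1]
  [L]: (-2)·1+(1)·0+(2)·1+(2)·-3 = -6
  [M]: (-2)·0+(1)·1+(2)·0+(2)·1 = 3
⇒ L^-6 M^3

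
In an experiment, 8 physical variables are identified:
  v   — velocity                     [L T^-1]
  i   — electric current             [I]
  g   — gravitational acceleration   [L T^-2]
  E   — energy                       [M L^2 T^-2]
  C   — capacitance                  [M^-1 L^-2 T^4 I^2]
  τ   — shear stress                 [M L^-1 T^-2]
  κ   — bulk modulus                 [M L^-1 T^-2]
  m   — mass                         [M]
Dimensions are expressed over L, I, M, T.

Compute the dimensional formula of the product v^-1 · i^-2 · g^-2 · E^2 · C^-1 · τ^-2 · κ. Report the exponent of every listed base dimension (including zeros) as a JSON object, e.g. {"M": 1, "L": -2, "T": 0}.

{"L": 4, "I": -4, "M": 2, "T": -1}

Write exponents as rows L,I,M,T / cols v,i,g,E,C,τ,κ,m:
  L: [ 1  0  1  2 -2 -1 -1  0]
  I: [ 0  1  0  0  2  0  0  0]
  M: [ 0  0  0  1 -1  1  1  1]
  T: [-1  0 -2 -2  4 -2 -2  0]
  [L]: (-1)·1+(-2)·0+(-2)·1+(2)·2+(-1)·-2+(-2)·-1+(1)·-1 = 4
  [I]: (-1)·0+(-2)·1+(-2)·0+(2)·0+(-1)·2+(-2)·0+(1)·0 = -4
  [M]: (-1)·0+(-2)·0+(-2)·0+(2)·1+(-1)·-1+(-2)·1+(1)·1 = 2
  [T]: (-1)·-1+(-2)·0+(-2)·-2+(2)·-2+(-1)·4+(-2)·-2+(1)·-2 = -1
⇒ L^4 I^-4 M^2 T^-1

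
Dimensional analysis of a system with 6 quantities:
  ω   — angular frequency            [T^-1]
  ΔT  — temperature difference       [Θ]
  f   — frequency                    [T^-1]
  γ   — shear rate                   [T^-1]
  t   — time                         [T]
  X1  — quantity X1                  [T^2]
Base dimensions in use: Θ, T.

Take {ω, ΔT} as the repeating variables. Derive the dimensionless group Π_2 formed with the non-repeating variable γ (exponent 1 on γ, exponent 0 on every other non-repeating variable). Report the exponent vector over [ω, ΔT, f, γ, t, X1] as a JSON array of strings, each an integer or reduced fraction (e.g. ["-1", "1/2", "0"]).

Exponent matrix [Θ,T] × [ω,ΔT,f,γ,t,X1]:
  Θ: [ 0  1  0  0  0  0]
  T: [-1  0 -1 -1  1  2]
RREF → pivots at {ω,ΔT} ⇒ r = 2
Repeat: ω,ΔT; free: f,γ,t,X1
RREF:
  r0: [   1    0    1    1   -1   -2]
  r1: [   0    1    0    0    0    0]
Fix exponent of γ at 1, f at 0, t at 0, X1 at 0; solve each RREF row for its pivot's exponent:
  r0: exp(ω) + (1)·1 = 0 ⇒ exp(ω) = -1
  r1: exp(ΔT) + (0)·1 = 0 ⇒ exp(ΔT) = 0
Π_2 = ω^-1 · γ

["-1", "0", "0", "1", "0", "0"]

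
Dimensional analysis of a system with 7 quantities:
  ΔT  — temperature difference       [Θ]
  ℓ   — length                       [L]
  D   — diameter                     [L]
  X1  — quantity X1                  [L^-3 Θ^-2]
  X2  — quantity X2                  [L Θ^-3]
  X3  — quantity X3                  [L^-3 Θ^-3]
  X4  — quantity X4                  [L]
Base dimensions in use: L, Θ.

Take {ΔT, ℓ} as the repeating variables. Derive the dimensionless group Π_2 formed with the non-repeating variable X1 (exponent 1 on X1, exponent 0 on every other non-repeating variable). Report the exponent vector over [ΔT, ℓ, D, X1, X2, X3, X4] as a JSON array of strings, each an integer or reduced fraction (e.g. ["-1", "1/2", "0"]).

Write exponents as rows L,Θ / cols ΔT,ℓ,D,X1,X2,X3,X4:
  L: [ 0  1  1 -3  1 -3  1]
  Θ: [ 1  0  0 -2 -3 -3  0]
RREF → pivots at {ΔT,ℓ} ⇒ r = 2
Pivot set = {ΔT,ℓ}, free = {D,X1,X2,X3,X4}
RREF:
  r0: [   1    0    0   -2   -3   -3    0]
  r1: [   0    1    1   -3    1   -3    1]
Fix exponent of X1 at 1, D at 0, X2 at 0, X3 at 0, X4 at 0; solve each RREF row for its pivot's exponent:
  r0: exp(ΔT) + (-2)·1 = 0 ⇒ exp(ΔT) = 2
  r1: exp(ℓ) + (-3)·1 = 0 ⇒ exp(ℓ) = 3
Π_2 = ΔT^2 · ℓ^3 · X1

["2", "3", "0", "1", "0", "0", "0"]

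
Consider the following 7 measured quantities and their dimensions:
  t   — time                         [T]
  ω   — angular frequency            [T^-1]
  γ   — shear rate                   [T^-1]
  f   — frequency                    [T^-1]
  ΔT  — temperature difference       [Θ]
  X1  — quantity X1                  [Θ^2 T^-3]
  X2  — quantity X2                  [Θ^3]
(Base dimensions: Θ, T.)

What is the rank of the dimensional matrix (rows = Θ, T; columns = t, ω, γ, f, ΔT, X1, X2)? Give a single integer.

Exponent matrix [Θ,T] × [t,ω,γ,f,ΔT,X1,X2]:
  Θ: [ 0  0  0  0  1  2  3]
  T: [ 1 -1 -1 -1  0 -3  0]
Row reduction gives pivot columns t,ΔT; rank = 2

2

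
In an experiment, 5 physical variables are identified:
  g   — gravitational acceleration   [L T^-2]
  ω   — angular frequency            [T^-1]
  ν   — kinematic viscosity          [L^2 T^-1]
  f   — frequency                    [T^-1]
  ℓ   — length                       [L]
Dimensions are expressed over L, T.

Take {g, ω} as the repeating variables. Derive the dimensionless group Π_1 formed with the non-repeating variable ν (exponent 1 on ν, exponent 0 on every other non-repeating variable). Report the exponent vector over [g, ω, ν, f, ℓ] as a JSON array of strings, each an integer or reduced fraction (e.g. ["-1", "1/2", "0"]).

Exponent matrix [L,T] × [g,ω,ν,f,ℓ]:
  L: [ 1  0  2  0  1]
  T: [-2 -1 -1 -1  0]
Echelon form has 2 nonzero rows (pivots: g,ω)
Pivot set = {g,ω}, free = {ν,f,ℓ}
RREF:
  r0: [   1    0    2    0    1]
  r1: [   0    1   -3    1   -2]
Fix exponent of ν at 1, f at 0, ℓ at 0; solve each RREF row for its pivot's exponent:
  r0: exp(g) + (2)·1 = 0 ⇒ exp(g) = -2
  r1: exp(ω) + (-3)·1 = 0 ⇒ exp(ω) = 3
Π_1 = g^-2 · ω^3 · ν

["-2", "3", "1", "0", "0"]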